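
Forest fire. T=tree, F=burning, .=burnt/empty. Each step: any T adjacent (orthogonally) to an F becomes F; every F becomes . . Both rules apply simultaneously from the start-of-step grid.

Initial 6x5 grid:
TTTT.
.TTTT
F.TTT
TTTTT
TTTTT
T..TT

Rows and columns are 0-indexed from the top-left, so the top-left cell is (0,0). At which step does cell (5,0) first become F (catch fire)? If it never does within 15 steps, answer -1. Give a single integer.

Step 1: cell (5,0)='T' (+1 fires, +1 burnt)
Step 2: cell (5,0)='T' (+2 fires, +1 burnt)
Step 3: cell (5,0)='F' (+3 fires, +2 burnt)
  -> target ignites at step 3
Step 4: cell (5,0)='.' (+3 fires, +3 burnt)
Step 5: cell (5,0)='.' (+4 fires, +3 burnt)
Step 6: cell (5,0)='.' (+6 fires, +4 burnt)
Step 7: cell (5,0)='.' (+4 fires, +6 burnt)
Step 8: cell (5,0)='.' (+1 fires, +4 burnt)
Step 9: cell (5,0)='.' (+0 fires, +1 burnt)
  fire out at step 9

3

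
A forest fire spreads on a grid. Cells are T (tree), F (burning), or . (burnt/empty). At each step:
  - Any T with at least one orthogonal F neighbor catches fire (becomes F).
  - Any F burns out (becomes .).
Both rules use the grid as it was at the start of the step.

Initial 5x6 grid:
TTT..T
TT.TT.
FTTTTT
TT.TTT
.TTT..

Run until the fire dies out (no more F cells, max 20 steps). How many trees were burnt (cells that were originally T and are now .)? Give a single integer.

Step 1: +3 fires, +1 burnt (F count now 3)
Step 2: +4 fires, +3 burnt (F count now 4)
Step 3: +3 fires, +4 burnt (F count now 3)
Step 4: +5 fires, +3 burnt (F count now 5)
Step 5: +4 fires, +5 burnt (F count now 4)
Step 6: +1 fires, +4 burnt (F count now 1)
Step 7: +0 fires, +1 burnt (F count now 0)
Fire out after step 7
Initially T: 21, now '.': 29
Total burnt (originally-T cells now '.'): 20

Answer: 20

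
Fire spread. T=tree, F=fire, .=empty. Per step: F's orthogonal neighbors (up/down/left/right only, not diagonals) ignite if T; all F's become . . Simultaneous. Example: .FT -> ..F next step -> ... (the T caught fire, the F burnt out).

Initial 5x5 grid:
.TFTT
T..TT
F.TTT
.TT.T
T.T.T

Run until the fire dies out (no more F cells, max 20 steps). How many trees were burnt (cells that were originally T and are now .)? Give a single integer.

Answer: 14

Derivation:
Step 1: +3 fires, +2 burnt (F count now 3)
Step 2: +2 fires, +3 burnt (F count now 2)
Step 3: +2 fires, +2 burnt (F count now 2)
Step 4: +2 fires, +2 burnt (F count now 2)
Step 5: +2 fires, +2 burnt (F count now 2)
Step 6: +3 fires, +2 burnt (F count now 3)
Step 7: +0 fires, +3 burnt (F count now 0)
Fire out after step 7
Initially T: 15, now '.': 24
Total burnt (originally-T cells now '.'): 14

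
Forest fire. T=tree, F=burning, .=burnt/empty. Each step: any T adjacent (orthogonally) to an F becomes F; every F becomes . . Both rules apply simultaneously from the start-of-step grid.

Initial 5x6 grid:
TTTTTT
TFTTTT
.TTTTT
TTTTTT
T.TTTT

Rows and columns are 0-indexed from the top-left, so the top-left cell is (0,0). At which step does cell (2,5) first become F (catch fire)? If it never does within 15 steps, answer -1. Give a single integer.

Step 1: cell (2,5)='T' (+4 fires, +1 burnt)
Step 2: cell (2,5)='T' (+5 fires, +4 burnt)
Step 3: cell (2,5)='T' (+5 fires, +5 burnt)
Step 4: cell (2,5)='T' (+6 fires, +5 burnt)
Step 5: cell (2,5)='F' (+4 fires, +6 burnt)
  -> target ignites at step 5
Step 6: cell (2,5)='.' (+2 fires, +4 burnt)
Step 7: cell (2,5)='.' (+1 fires, +2 burnt)
Step 8: cell (2,5)='.' (+0 fires, +1 burnt)
  fire out at step 8

5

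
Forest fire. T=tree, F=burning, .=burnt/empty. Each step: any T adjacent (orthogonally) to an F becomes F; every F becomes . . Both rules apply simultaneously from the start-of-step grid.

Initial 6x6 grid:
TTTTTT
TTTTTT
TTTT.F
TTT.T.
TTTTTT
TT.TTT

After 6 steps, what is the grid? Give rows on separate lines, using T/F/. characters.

Step 1: 1 trees catch fire, 1 burn out
  TTTTTT
  TTTTTF
  TTTT..
  TTT.T.
  TTTTTT
  TT.TTT
Step 2: 2 trees catch fire, 1 burn out
  TTTTTF
  TTTTF.
  TTTT..
  TTT.T.
  TTTTTT
  TT.TTT
Step 3: 2 trees catch fire, 2 burn out
  TTTTF.
  TTTF..
  TTTT..
  TTT.T.
  TTTTTT
  TT.TTT
Step 4: 3 trees catch fire, 2 burn out
  TTTF..
  TTF...
  TTTF..
  TTT.T.
  TTTTTT
  TT.TTT
Step 5: 3 trees catch fire, 3 burn out
  TTF...
  TF....
  TTF...
  TTT.T.
  TTTTTT
  TT.TTT
Step 6: 4 trees catch fire, 3 burn out
  TF....
  F.....
  TF....
  TTF.T.
  TTTTTT
  TT.TTT

TF....
F.....
TF....
TTF.T.
TTTTTT
TT.TTT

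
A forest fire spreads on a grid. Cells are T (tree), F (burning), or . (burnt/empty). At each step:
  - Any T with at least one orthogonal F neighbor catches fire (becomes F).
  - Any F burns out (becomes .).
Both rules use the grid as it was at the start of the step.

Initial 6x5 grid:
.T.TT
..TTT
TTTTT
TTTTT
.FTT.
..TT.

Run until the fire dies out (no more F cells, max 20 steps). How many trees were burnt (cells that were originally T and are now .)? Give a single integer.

Answer: 19

Derivation:
Step 1: +2 fires, +1 burnt (F count now 2)
Step 2: +5 fires, +2 burnt (F count now 5)
Step 3: +4 fires, +5 burnt (F count now 4)
Step 4: +3 fires, +4 burnt (F count now 3)
Step 5: +2 fires, +3 burnt (F count now 2)
Step 6: +2 fires, +2 burnt (F count now 2)
Step 7: +1 fires, +2 burnt (F count now 1)
Step 8: +0 fires, +1 burnt (F count now 0)
Fire out after step 8
Initially T: 20, now '.': 29
Total burnt (originally-T cells now '.'): 19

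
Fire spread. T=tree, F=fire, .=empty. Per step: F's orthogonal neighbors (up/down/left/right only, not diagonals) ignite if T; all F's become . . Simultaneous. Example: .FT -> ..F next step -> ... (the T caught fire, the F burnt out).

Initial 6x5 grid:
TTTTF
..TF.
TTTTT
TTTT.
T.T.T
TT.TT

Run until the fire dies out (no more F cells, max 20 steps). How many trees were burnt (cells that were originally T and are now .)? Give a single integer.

Step 1: +3 fires, +2 burnt (F count now 3)
Step 2: +4 fires, +3 burnt (F count now 4)
Step 3: +3 fires, +4 burnt (F count now 3)
Step 4: +4 fires, +3 burnt (F count now 4)
Step 5: +1 fires, +4 burnt (F count now 1)
Step 6: +1 fires, +1 burnt (F count now 1)
Step 7: +1 fires, +1 burnt (F count now 1)
Step 8: +1 fires, +1 burnt (F count now 1)
Step 9: +0 fires, +1 burnt (F count now 0)
Fire out after step 9
Initially T: 21, now '.': 27
Total burnt (originally-T cells now '.'): 18

Answer: 18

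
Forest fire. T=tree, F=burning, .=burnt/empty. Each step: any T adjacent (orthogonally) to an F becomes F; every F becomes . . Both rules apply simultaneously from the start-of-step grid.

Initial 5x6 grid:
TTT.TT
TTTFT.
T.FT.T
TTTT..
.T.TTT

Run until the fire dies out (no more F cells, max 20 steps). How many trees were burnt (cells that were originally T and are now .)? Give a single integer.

Step 1: +4 fires, +2 burnt (F count now 4)
Step 2: +5 fires, +4 burnt (F count now 5)
Step 3: +6 fires, +5 burnt (F count now 6)
Step 4: +3 fires, +6 burnt (F count now 3)
Step 5: +1 fires, +3 burnt (F count now 1)
Step 6: +0 fires, +1 burnt (F count now 0)
Fire out after step 6
Initially T: 20, now '.': 29
Total burnt (originally-T cells now '.'): 19

Answer: 19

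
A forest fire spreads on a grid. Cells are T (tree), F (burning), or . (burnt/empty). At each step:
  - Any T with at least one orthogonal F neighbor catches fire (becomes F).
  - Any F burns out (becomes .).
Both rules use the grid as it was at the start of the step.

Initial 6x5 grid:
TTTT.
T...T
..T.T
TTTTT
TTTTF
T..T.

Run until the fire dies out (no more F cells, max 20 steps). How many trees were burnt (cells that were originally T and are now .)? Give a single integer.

Step 1: +2 fires, +1 burnt (F count now 2)
Step 2: +4 fires, +2 burnt (F count now 4)
Step 3: +3 fires, +4 burnt (F count now 3)
Step 4: +3 fires, +3 burnt (F count now 3)
Step 5: +2 fires, +3 burnt (F count now 2)
Step 6: +0 fires, +2 burnt (F count now 0)
Fire out after step 6
Initially T: 19, now '.': 25
Total burnt (originally-T cells now '.'): 14

Answer: 14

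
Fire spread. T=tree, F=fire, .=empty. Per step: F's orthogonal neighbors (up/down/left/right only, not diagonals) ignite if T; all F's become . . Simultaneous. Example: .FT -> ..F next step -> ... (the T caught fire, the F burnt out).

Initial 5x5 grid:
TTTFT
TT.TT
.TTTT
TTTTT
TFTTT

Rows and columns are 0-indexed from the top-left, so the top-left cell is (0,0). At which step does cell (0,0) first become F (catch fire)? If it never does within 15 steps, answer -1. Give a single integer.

Step 1: cell (0,0)='T' (+6 fires, +2 burnt)
Step 2: cell (0,0)='T' (+7 fires, +6 burnt)
Step 3: cell (0,0)='F' (+6 fires, +7 burnt)
  -> target ignites at step 3
Step 4: cell (0,0)='.' (+2 fires, +6 burnt)
Step 5: cell (0,0)='.' (+0 fires, +2 burnt)
  fire out at step 5

3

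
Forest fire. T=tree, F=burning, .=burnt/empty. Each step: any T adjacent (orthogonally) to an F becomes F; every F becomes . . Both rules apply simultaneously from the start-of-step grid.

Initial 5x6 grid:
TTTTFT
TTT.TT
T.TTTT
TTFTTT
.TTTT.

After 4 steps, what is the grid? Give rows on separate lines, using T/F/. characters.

Step 1: 7 trees catch fire, 2 burn out
  TTTF.F
  TTT.FT
  T.FTTT
  TF.FTT
  .TFTT.
Step 2: 9 trees catch fire, 7 burn out
  TTF...
  TTF..F
  T..FFT
  F...FT
  .F.FT.
Step 3: 6 trees catch fire, 9 burn out
  TF....
  TF....
  F....F
  .....F
  ....F.
Step 4: 2 trees catch fire, 6 burn out
  F.....
  F.....
  ......
  ......
  ......

F.....
F.....
......
......
......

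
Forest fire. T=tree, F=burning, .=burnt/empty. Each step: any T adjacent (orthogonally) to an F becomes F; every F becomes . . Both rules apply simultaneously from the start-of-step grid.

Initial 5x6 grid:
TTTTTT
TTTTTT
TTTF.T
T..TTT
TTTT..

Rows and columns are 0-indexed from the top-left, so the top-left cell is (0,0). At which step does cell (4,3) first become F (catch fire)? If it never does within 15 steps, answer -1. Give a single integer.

Step 1: cell (4,3)='T' (+3 fires, +1 burnt)
Step 2: cell (4,3)='F' (+6 fires, +3 burnt)
  -> target ignites at step 2
Step 3: cell (4,3)='.' (+7 fires, +6 burnt)
Step 4: cell (4,3)='.' (+6 fires, +7 burnt)
Step 5: cell (4,3)='.' (+2 fires, +6 burnt)
Step 6: cell (4,3)='.' (+0 fires, +2 burnt)
  fire out at step 6

2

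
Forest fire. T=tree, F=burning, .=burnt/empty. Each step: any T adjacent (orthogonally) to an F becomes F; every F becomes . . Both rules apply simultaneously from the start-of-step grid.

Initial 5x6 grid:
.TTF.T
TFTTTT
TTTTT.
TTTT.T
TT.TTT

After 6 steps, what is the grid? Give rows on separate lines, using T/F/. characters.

Step 1: 6 trees catch fire, 2 burn out
  .FF..T
  F.FFTT
  TFTTT.
  TTTT.T
  TT.TTT
Step 2: 5 trees catch fire, 6 burn out
  .....T
  ....FT
  F.FFT.
  TFTT.T
  TT.TTT
Step 3: 6 trees catch fire, 5 burn out
  .....T
  .....F
  ....F.
  F.FF.T
  TF.TTT
Step 4: 3 trees catch fire, 6 burn out
  .....F
  ......
  ......
  .....T
  F..FTT
Step 5: 1 trees catch fire, 3 burn out
  ......
  ......
  ......
  .....T
  ....FT
Step 6: 1 trees catch fire, 1 burn out
  ......
  ......
  ......
  .....T
  .....F

......
......
......
.....T
.....F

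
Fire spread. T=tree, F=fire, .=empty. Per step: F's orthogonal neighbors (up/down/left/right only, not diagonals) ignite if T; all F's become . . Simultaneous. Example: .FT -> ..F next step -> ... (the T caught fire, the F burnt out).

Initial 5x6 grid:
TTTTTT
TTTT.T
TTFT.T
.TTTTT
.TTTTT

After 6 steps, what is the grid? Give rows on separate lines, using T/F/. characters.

Step 1: 4 trees catch fire, 1 burn out
  TTTTTT
  TTFT.T
  TF.F.T
  .TFTTT
  .TTTTT
Step 2: 7 trees catch fire, 4 burn out
  TTFTTT
  TF.F.T
  F....T
  .F.FTT
  .TFTTT
Step 3: 6 trees catch fire, 7 burn out
  TF.FTT
  F....T
  .....T
  ....FT
  .F.FTT
Step 4: 4 trees catch fire, 6 burn out
  F...FT
  .....T
  .....T
  .....F
  ....FT
Step 5: 3 trees catch fire, 4 burn out
  .....F
  .....T
  .....F
  ......
  .....F
Step 6: 1 trees catch fire, 3 burn out
  ......
  .....F
  ......
  ......
  ......

......
.....F
......
......
......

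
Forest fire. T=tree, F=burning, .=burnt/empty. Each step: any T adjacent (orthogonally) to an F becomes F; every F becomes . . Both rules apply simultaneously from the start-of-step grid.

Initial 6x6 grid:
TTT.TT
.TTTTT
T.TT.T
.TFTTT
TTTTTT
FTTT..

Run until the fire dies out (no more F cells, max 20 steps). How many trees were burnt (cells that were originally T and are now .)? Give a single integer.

Step 1: +6 fires, +2 burnt (F count now 6)
Step 2: +6 fires, +6 burnt (F count now 6)
Step 3: +6 fires, +6 burnt (F count now 6)
Step 4: +4 fires, +6 burnt (F count now 4)
Step 5: +3 fires, +4 burnt (F count now 3)
Step 6: +1 fires, +3 burnt (F count now 1)
Step 7: +0 fires, +1 burnt (F count now 0)
Fire out after step 7
Initially T: 27, now '.': 35
Total burnt (originally-T cells now '.'): 26

Answer: 26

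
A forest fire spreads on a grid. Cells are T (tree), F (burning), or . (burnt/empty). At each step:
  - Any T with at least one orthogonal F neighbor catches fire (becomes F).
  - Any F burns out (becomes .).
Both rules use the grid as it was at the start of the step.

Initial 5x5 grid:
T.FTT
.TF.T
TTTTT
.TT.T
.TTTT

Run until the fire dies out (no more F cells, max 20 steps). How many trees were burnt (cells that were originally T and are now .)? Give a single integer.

Answer: 16

Derivation:
Step 1: +3 fires, +2 burnt (F count now 3)
Step 2: +4 fires, +3 burnt (F count now 4)
Step 3: +5 fires, +4 burnt (F count now 5)
Step 4: +3 fires, +5 burnt (F count now 3)
Step 5: +1 fires, +3 burnt (F count now 1)
Step 6: +0 fires, +1 burnt (F count now 0)
Fire out after step 6
Initially T: 17, now '.': 24
Total burnt (originally-T cells now '.'): 16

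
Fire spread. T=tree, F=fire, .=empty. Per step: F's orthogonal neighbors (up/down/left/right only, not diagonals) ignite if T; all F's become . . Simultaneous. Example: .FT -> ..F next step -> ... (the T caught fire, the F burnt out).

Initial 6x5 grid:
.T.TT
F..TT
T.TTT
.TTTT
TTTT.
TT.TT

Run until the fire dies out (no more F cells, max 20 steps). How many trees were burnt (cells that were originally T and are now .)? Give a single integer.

Step 1: +1 fires, +1 burnt (F count now 1)
Step 2: +0 fires, +1 burnt (F count now 0)
Fire out after step 2
Initially T: 21, now '.': 10
Total burnt (originally-T cells now '.'): 1

Answer: 1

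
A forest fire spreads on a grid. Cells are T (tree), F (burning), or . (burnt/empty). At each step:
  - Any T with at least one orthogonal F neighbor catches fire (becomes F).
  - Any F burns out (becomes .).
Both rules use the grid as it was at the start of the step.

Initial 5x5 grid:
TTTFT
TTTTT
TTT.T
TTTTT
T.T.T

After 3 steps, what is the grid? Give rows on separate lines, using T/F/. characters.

Step 1: 3 trees catch fire, 1 burn out
  TTF.F
  TTTFT
  TTT.T
  TTTTT
  T.T.T
Step 2: 3 trees catch fire, 3 burn out
  TF...
  TTF.F
  TTT.T
  TTTTT
  T.T.T
Step 3: 4 trees catch fire, 3 burn out
  F....
  TF...
  TTF.F
  TTTTT
  T.T.T

F....
TF...
TTF.F
TTTTT
T.T.T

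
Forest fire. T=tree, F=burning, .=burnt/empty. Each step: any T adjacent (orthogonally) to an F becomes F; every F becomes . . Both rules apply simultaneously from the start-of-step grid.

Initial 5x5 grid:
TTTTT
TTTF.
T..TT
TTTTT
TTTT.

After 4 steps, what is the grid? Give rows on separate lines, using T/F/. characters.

Step 1: 3 trees catch fire, 1 burn out
  TTTFT
  TTF..
  T..FT
  TTTTT
  TTTT.
Step 2: 5 trees catch fire, 3 burn out
  TTF.F
  TF...
  T...F
  TTTFT
  TTTT.
Step 3: 5 trees catch fire, 5 burn out
  TF...
  F....
  T....
  TTF.F
  TTTF.
Step 4: 4 trees catch fire, 5 burn out
  F....
  .....
  F....
  TF...
  TTF..

F....
.....
F....
TF...
TTF..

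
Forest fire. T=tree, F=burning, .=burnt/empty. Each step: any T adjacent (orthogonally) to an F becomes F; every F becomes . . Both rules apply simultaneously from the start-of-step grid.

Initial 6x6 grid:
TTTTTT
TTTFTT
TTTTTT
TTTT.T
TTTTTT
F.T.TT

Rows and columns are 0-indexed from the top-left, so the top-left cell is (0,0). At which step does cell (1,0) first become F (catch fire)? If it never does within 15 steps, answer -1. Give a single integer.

Step 1: cell (1,0)='T' (+5 fires, +2 burnt)
Step 2: cell (1,0)='T' (+9 fires, +5 burnt)
Step 3: cell (1,0)='F' (+10 fires, +9 burnt)
  -> target ignites at step 3
Step 4: cell (1,0)='.' (+4 fires, +10 burnt)
Step 5: cell (1,0)='.' (+2 fires, +4 burnt)
Step 6: cell (1,0)='.' (+1 fires, +2 burnt)
Step 7: cell (1,0)='.' (+0 fires, +1 burnt)
  fire out at step 7

3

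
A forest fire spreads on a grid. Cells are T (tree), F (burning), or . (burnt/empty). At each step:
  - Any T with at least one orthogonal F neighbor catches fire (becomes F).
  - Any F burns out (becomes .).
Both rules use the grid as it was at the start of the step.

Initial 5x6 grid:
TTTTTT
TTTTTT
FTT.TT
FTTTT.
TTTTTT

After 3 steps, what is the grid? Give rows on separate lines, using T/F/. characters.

Step 1: 4 trees catch fire, 2 burn out
  TTTTTT
  FTTTTT
  .FT.TT
  .FTTT.
  FTTTTT
Step 2: 5 trees catch fire, 4 burn out
  FTTTTT
  .FTTTT
  ..F.TT
  ..FTT.
  .FTTTT
Step 3: 4 trees catch fire, 5 burn out
  .FTTTT
  ..FTTT
  ....TT
  ...FT.
  ..FTTT

.FTTTT
..FTTT
....TT
...FT.
..FTTT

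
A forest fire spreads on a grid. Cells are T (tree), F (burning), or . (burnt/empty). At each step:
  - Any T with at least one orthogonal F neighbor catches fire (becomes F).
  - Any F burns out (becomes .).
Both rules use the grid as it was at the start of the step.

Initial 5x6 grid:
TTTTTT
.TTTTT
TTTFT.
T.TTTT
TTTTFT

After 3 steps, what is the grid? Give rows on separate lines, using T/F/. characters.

Step 1: 7 trees catch fire, 2 burn out
  TTTTTT
  .TTFTT
  TTF.F.
  T.TFFT
  TTTF.F
Step 2: 7 trees catch fire, 7 burn out
  TTTFTT
  .TF.FT
  TF....
  T.F..F
  TTF...
Step 3: 6 trees catch fire, 7 burn out
  TTF.FT
  .F...F
  F.....
  T.....
  TF....

TTF.FT
.F...F
F.....
T.....
TF....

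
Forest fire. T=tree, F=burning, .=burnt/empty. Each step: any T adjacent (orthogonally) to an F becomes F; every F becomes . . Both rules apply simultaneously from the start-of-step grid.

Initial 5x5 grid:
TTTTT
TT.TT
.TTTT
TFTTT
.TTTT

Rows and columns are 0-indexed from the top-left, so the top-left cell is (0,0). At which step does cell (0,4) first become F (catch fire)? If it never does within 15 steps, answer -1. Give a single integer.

Step 1: cell (0,4)='T' (+4 fires, +1 burnt)
Step 2: cell (0,4)='T' (+4 fires, +4 burnt)
Step 3: cell (0,4)='T' (+5 fires, +4 burnt)
Step 4: cell (0,4)='T' (+5 fires, +5 burnt)
Step 5: cell (0,4)='T' (+2 fires, +5 burnt)
Step 6: cell (0,4)='F' (+1 fires, +2 burnt)
  -> target ignites at step 6
Step 7: cell (0,4)='.' (+0 fires, +1 burnt)
  fire out at step 7

6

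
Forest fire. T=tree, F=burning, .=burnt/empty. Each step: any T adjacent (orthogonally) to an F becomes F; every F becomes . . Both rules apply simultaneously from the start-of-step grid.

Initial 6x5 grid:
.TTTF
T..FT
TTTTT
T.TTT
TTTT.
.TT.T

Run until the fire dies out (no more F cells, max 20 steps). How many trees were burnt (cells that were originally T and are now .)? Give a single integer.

Answer: 20

Derivation:
Step 1: +3 fires, +2 burnt (F count now 3)
Step 2: +4 fires, +3 burnt (F count now 4)
Step 3: +5 fires, +4 burnt (F count now 5)
Step 4: +2 fires, +5 burnt (F count now 2)
Step 5: +4 fires, +2 burnt (F count now 4)
Step 6: +2 fires, +4 burnt (F count now 2)
Step 7: +0 fires, +2 burnt (F count now 0)
Fire out after step 7
Initially T: 21, now '.': 29
Total burnt (originally-T cells now '.'): 20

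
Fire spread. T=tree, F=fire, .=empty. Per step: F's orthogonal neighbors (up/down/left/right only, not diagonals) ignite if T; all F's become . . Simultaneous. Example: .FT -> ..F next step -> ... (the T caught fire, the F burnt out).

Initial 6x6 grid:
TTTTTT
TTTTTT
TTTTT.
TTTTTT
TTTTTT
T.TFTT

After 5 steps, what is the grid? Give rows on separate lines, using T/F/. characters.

Step 1: 3 trees catch fire, 1 burn out
  TTTTTT
  TTTTTT
  TTTTT.
  TTTTTT
  TTTFTT
  T.F.FT
Step 2: 4 trees catch fire, 3 burn out
  TTTTTT
  TTTTTT
  TTTTT.
  TTTFTT
  TTF.FT
  T....F
Step 3: 5 trees catch fire, 4 burn out
  TTTTTT
  TTTTTT
  TTTFT.
  TTF.FT
  TF...F
  T.....
Step 4: 6 trees catch fire, 5 burn out
  TTTTTT
  TTTFTT
  TTF.F.
  TF...F
  F.....
  T.....
Step 5: 6 trees catch fire, 6 burn out
  TTTFTT
  TTF.FT
  TF....
  F.....
  ......
  F.....

TTTFTT
TTF.FT
TF....
F.....
......
F.....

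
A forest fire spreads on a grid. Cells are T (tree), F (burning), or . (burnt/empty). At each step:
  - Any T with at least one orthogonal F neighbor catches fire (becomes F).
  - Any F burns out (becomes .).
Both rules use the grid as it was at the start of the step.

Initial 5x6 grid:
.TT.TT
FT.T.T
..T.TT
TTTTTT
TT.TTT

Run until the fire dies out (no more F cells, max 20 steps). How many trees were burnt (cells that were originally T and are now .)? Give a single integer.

Step 1: +1 fires, +1 burnt (F count now 1)
Step 2: +1 fires, +1 burnt (F count now 1)
Step 3: +1 fires, +1 burnt (F count now 1)
Step 4: +0 fires, +1 burnt (F count now 0)
Fire out after step 4
Initially T: 21, now '.': 12
Total burnt (originally-T cells now '.'): 3

Answer: 3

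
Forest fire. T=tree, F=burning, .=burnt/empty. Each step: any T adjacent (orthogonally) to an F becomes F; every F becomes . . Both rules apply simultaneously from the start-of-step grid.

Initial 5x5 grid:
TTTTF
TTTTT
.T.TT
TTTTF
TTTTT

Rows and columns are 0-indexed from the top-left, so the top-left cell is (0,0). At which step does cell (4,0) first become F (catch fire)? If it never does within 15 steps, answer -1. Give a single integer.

Step 1: cell (4,0)='T' (+5 fires, +2 burnt)
Step 2: cell (4,0)='T' (+5 fires, +5 burnt)
Step 3: cell (4,0)='T' (+4 fires, +5 burnt)
Step 4: cell (4,0)='T' (+5 fires, +4 burnt)
Step 5: cell (4,0)='F' (+2 fires, +5 burnt)
  -> target ignites at step 5
Step 6: cell (4,0)='.' (+0 fires, +2 burnt)
  fire out at step 6

5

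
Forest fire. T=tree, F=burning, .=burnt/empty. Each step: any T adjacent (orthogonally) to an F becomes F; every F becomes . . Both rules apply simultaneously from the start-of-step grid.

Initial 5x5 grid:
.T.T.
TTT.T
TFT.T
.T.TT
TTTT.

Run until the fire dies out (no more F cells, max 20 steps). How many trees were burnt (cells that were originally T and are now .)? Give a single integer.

Answer: 15

Derivation:
Step 1: +4 fires, +1 burnt (F count now 4)
Step 2: +4 fires, +4 burnt (F count now 4)
Step 3: +2 fires, +4 burnt (F count now 2)
Step 4: +1 fires, +2 burnt (F count now 1)
Step 5: +1 fires, +1 burnt (F count now 1)
Step 6: +1 fires, +1 burnt (F count now 1)
Step 7: +1 fires, +1 burnt (F count now 1)
Step 8: +1 fires, +1 burnt (F count now 1)
Step 9: +0 fires, +1 burnt (F count now 0)
Fire out after step 9
Initially T: 16, now '.': 24
Total burnt (originally-T cells now '.'): 15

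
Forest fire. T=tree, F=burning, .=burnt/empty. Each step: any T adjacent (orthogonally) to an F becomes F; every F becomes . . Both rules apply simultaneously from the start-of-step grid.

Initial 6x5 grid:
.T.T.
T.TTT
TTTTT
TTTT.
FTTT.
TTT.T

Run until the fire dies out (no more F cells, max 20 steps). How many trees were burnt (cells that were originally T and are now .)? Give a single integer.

Answer: 20

Derivation:
Step 1: +3 fires, +1 burnt (F count now 3)
Step 2: +4 fires, +3 burnt (F count now 4)
Step 3: +5 fires, +4 burnt (F count now 5)
Step 4: +2 fires, +5 burnt (F count now 2)
Step 5: +2 fires, +2 burnt (F count now 2)
Step 6: +2 fires, +2 burnt (F count now 2)
Step 7: +2 fires, +2 burnt (F count now 2)
Step 8: +0 fires, +2 burnt (F count now 0)
Fire out after step 8
Initially T: 22, now '.': 28
Total burnt (originally-T cells now '.'): 20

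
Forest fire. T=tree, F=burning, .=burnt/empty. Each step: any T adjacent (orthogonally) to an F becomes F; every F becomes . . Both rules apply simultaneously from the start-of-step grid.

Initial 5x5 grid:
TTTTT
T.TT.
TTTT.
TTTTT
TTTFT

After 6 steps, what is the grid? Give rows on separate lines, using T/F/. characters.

Step 1: 3 trees catch fire, 1 burn out
  TTTTT
  T.TT.
  TTTT.
  TTTFT
  TTF.F
Step 2: 4 trees catch fire, 3 burn out
  TTTTT
  T.TT.
  TTTF.
  TTF.F
  TF...
Step 3: 4 trees catch fire, 4 burn out
  TTTTT
  T.TF.
  TTF..
  TF...
  F....
Step 4: 4 trees catch fire, 4 burn out
  TTTFT
  T.F..
  TF...
  F....
  .....
Step 5: 3 trees catch fire, 4 burn out
  TTF.F
  T....
  F....
  .....
  .....
Step 6: 2 trees catch fire, 3 burn out
  TF...
  F....
  .....
  .....
  .....

TF...
F....
.....
.....
.....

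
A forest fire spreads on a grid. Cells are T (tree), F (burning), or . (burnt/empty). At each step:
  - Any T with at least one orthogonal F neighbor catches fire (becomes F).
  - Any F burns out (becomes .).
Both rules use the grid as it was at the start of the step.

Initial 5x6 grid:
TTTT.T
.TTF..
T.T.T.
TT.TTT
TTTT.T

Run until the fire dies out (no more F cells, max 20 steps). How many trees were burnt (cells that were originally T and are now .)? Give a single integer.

Answer: 7

Derivation:
Step 1: +2 fires, +1 burnt (F count now 2)
Step 2: +3 fires, +2 burnt (F count now 3)
Step 3: +1 fires, +3 burnt (F count now 1)
Step 4: +1 fires, +1 burnt (F count now 1)
Step 5: +0 fires, +1 burnt (F count now 0)
Fire out after step 5
Initially T: 20, now '.': 17
Total burnt (originally-T cells now '.'): 7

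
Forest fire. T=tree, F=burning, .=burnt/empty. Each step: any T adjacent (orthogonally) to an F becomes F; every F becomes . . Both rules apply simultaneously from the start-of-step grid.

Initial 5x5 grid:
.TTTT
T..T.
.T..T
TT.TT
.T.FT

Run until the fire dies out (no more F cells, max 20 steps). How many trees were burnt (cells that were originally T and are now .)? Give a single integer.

Answer: 4

Derivation:
Step 1: +2 fires, +1 burnt (F count now 2)
Step 2: +1 fires, +2 burnt (F count now 1)
Step 3: +1 fires, +1 burnt (F count now 1)
Step 4: +0 fires, +1 burnt (F count now 0)
Fire out after step 4
Initially T: 14, now '.': 15
Total burnt (originally-T cells now '.'): 4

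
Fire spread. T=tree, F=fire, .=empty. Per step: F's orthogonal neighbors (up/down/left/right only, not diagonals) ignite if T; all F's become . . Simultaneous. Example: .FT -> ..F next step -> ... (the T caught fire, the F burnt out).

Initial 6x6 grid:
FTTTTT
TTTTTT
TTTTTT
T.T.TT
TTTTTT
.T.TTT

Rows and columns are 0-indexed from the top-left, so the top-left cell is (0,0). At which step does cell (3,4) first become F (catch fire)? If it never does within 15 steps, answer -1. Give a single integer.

Step 1: cell (3,4)='T' (+2 fires, +1 burnt)
Step 2: cell (3,4)='T' (+3 fires, +2 burnt)
Step 3: cell (3,4)='T' (+4 fires, +3 burnt)
Step 4: cell (3,4)='T' (+4 fires, +4 burnt)
Step 5: cell (3,4)='T' (+5 fires, +4 burnt)
Step 6: cell (3,4)='T' (+4 fires, +5 burnt)
Step 7: cell (3,4)='F' (+3 fires, +4 burnt)
  -> target ignites at step 7
Step 8: cell (3,4)='.' (+3 fires, +3 burnt)
Step 9: cell (3,4)='.' (+2 fires, +3 burnt)
Step 10: cell (3,4)='.' (+1 fires, +2 burnt)
Step 11: cell (3,4)='.' (+0 fires, +1 burnt)
  fire out at step 11

7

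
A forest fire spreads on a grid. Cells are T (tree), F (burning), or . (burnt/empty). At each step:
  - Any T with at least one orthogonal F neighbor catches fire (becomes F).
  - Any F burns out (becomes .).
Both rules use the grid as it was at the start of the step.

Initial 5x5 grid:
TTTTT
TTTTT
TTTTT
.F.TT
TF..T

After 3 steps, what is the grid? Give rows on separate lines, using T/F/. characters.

Step 1: 2 trees catch fire, 2 burn out
  TTTTT
  TTTTT
  TFTTT
  ...TT
  F...T
Step 2: 3 trees catch fire, 2 burn out
  TTTTT
  TFTTT
  F.FTT
  ...TT
  ....T
Step 3: 4 trees catch fire, 3 burn out
  TFTTT
  F.FTT
  ...FT
  ...TT
  ....T

TFTTT
F.FTT
...FT
...TT
....T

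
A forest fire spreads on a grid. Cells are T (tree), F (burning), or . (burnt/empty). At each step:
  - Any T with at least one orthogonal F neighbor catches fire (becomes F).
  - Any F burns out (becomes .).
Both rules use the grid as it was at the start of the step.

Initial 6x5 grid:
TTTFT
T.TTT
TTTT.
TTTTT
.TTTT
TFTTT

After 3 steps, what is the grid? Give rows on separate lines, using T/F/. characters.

Step 1: 6 trees catch fire, 2 burn out
  TTF.F
  T.TFT
  TTTT.
  TTTTT
  .FTTT
  F.FTT
Step 2: 7 trees catch fire, 6 burn out
  TF...
  T.F.F
  TTTF.
  TFTTT
  ..FTT
  ...FT
Step 3: 8 trees catch fire, 7 burn out
  F....
  T....
  TFF..
  F.FFT
  ...FT
  ....F

F....
T....
TFF..
F.FFT
...FT
....F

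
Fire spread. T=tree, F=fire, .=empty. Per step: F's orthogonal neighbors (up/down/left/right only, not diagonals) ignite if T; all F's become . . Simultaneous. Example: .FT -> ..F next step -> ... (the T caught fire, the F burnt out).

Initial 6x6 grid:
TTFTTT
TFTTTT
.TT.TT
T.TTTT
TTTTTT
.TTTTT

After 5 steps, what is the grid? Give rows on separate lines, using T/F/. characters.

Step 1: 5 trees catch fire, 2 burn out
  TF.FTT
  F.FTTT
  .FT.TT
  T.TTTT
  TTTTTT
  .TTTTT
Step 2: 4 trees catch fire, 5 burn out
  F...FT
  ...FTT
  ..F.TT
  T.TTTT
  TTTTTT
  .TTTTT
Step 3: 3 trees catch fire, 4 burn out
  .....F
  ....FT
  ....TT
  T.FTTT
  TTTTTT
  .TTTTT
Step 4: 4 trees catch fire, 3 burn out
  ......
  .....F
  ....FT
  T..FTT
  TTFTTT
  .TTTTT
Step 5: 5 trees catch fire, 4 burn out
  ......
  ......
  .....F
  T...FT
  TF.FTT
  .TFTTT

......
......
.....F
T...FT
TF.FTT
.TFTTT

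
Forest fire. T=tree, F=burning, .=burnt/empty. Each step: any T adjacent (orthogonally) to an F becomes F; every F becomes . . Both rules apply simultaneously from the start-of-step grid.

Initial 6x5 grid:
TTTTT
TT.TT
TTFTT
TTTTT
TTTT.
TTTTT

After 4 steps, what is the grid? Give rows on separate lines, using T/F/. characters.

Step 1: 3 trees catch fire, 1 burn out
  TTTTT
  TT.TT
  TF.FT
  TTFTT
  TTTT.
  TTTTT
Step 2: 7 trees catch fire, 3 burn out
  TTTTT
  TF.FT
  F...F
  TF.FT
  TTFT.
  TTTTT
Step 3: 9 trees catch fire, 7 burn out
  TFTFT
  F...F
  .....
  F...F
  TF.F.
  TTFTT
Step 4: 6 trees catch fire, 9 burn out
  F.F.F
  .....
  .....
  .....
  F....
  TF.FT

F.F.F
.....
.....
.....
F....
TF.FT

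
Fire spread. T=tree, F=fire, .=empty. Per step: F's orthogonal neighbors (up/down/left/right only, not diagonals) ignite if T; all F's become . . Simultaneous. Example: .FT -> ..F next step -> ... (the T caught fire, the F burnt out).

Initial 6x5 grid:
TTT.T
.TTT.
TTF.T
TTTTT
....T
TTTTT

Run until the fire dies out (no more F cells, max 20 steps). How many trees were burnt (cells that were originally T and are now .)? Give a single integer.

Answer: 20

Derivation:
Step 1: +3 fires, +1 burnt (F count now 3)
Step 2: +6 fires, +3 burnt (F count now 6)
Step 3: +3 fires, +6 burnt (F count now 3)
Step 4: +3 fires, +3 burnt (F count now 3)
Step 5: +1 fires, +3 burnt (F count now 1)
Step 6: +1 fires, +1 burnt (F count now 1)
Step 7: +1 fires, +1 burnt (F count now 1)
Step 8: +1 fires, +1 burnt (F count now 1)
Step 9: +1 fires, +1 burnt (F count now 1)
Step 10: +0 fires, +1 burnt (F count now 0)
Fire out after step 10
Initially T: 21, now '.': 29
Total burnt (originally-T cells now '.'): 20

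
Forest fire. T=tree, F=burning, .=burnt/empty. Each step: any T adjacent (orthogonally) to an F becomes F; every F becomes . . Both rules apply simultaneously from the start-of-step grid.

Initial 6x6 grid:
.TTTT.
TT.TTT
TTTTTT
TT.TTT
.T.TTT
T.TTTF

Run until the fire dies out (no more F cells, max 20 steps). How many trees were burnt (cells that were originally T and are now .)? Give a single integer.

Answer: 27

Derivation:
Step 1: +2 fires, +1 burnt (F count now 2)
Step 2: +3 fires, +2 burnt (F count now 3)
Step 3: +4 fires, +3 burnt (F count now 4)
Step 4: +3 fires, +4 burnt (F count now 3)
Step 5: +2 fires, +3 burnt (F count now 2)
Step 6: +3 fires, +2 burnt (F count now 3)
Step 7: +2 fires, +3 burnt (F count now 2)
Step 8: +4 fires, +2 burnt (F count now 4)
Step 9: +4 fires, +4 burnt (F count now 4)
Step 10: +0 fires, +4 burnt (F count now 0)
Fire out after step 10
Initially T: 28, now '.': 35
Total burnt (originally-T cells now '.'): 27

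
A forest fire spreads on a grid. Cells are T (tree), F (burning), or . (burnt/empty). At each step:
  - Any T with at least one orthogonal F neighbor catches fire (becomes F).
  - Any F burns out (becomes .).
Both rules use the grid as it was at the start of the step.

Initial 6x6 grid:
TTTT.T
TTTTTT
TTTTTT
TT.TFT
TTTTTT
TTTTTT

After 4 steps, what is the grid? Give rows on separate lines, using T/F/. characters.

Step 1: 4 trees catch fire, 1 burn out
  TTTT.T
  TTTTTT
  TTTTFT
  TT.F.F
  TTTTFT
  TTTTTT
Step 2: 6 trees catch fire, 4 burn out
  TTTT.T
  TTTTFT
  TTTF.F
  TT....
  TTTF.F
  TTTTFT
Step 3: 6 trees catch fire, 6 burn out
  TTTT.T
  TTTF.F
  TTF...
  TT....
  TTF...
  TTTF.F
Step 4: 6 trees catch fire, 6 burn out
  TTTF.F
  TTF...
  TF....
  TT....
  TF....
  TTF...

TTTF.F
TTF...
TF....
TT....
TF....
TTF...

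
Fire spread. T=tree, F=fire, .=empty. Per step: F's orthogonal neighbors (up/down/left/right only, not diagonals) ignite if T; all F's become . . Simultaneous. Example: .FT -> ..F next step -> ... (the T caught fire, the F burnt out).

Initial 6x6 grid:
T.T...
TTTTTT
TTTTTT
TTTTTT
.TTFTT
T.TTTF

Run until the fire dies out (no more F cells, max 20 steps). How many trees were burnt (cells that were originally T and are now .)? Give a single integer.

Answer: 27

Derivation:
Step 1: +6 fires, +2 burnt (F count now 6)
Step 2: +6 fires, +6 burnt (F count now 6)
Step 3: +5 fires, +6 burnt (F count now 5)
Step 4: +5 fires, +5 burnt (F count now 5)
Step 5: +3 fires, +5 burnt (F count now 3)
Step 6: +1 fires, +3 burnt (F count now 1)
Step 7: +1 fires, +1 burnt (F count now 1)
Step 8: +0 fires, +1 burnt (F count now 0)
Fire out after step 8
Initially T: 28, now '.': 35
Total burnt (originally-T cells now '.'): 27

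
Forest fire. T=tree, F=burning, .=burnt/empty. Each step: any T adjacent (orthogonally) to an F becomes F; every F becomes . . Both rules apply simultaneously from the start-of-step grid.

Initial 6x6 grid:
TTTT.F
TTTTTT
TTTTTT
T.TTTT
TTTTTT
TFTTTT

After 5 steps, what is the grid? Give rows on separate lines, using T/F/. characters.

Step 1: 4 trees catch fire, 2 burn out
  TTTT..
  TTTTTF
  TTTTTT
  T.TTTT
  TFTTTT
  F.FTTT
Step 2: 5 trees catch fire, 4 burn out
  TTTT..
  TTTTF.
  TTTTTF
  T.TTTT
  F.FTTT
  ...FTT
Step 3: 7 trees catch fire, 5 burn out
  TTTT..
  TTTF..
  TTTTF.
  F.FTTF
  ...FTT
  ....FT
Step 4: 10 trees catch fire, 7 burn out
  TTTF..
  TTF...
  FTFF..
  ...FF.
  ....FF
  .....F
Step 5: 4 trees catch fire, 10 burn out
  TTF...
  FF....
  .F....
  ......
  ......
  ......

TTF...
FF....
.F....
......
......
......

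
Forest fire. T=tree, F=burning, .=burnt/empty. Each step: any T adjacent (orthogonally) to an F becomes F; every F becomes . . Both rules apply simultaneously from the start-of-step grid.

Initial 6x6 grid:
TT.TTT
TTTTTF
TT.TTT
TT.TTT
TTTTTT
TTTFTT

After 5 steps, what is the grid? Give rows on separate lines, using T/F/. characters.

Step 1: 6 trees catch fire, 2 burn out
  TT.TTF
  TTTTF.
  TT.TTF
  TT.TTT
  TTTFTT
  TTF.FT
Step 2: 9 trees catch fire, 6 burn out
  TT.TF.
  TTTF..
  TT.TF.
  TT.FTF
  TTF.FT
  TF...F
Step 3: 7 trees catch fire, 9 burn out
  TT.F..
  TTF...
  TT.F..
  TT..F.
  TF...F
  F.....
Step 4: 3 trees catch fire, 7 burn out
  TT....
  TF....
  TT....
  TF....
  F.....
  ......
Step 5: 4 trees catch fire, 3 burn out
  TF....
  F.....
  TF....
  F.....
  ......
  ......

TF....
F.....
TF....
F.....
......
......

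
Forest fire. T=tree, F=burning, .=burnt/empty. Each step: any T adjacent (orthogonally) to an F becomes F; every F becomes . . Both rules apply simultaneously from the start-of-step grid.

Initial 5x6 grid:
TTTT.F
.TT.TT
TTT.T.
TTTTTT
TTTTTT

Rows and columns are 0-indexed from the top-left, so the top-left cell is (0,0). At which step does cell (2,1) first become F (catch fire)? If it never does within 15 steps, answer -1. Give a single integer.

Step 1: cell (2,1)='T' (+1 fires, +1 burnt)
Step 2: cell (2,1)='T' (+1 fires, +1 burnt)
Step 3: cell (2,1)='T' (+1 fires, +1 burnt)
Step 4: cell (2,1)='T' (+1 fires, +1 burnt)
Step 5: cell (2,1)='T' (+3 fires, +1 burnt)
Step 6: cell (2,1)='T' (+3 fires, +3 burnt)
Step 7: cell (2,1)='T' (+3 fires, +3 burnt)
Step 8: cell (2,1)='F' (+4 fires, +3 burnt)
  -> target ignites at step 8
Step 9: cell (2,1)='.' (+4 fires, +4 burnt)
Step 10: cell (2,1)='.' (+2 fires, +4 burnt)
Step 11: cell (2,1)='.' (+1 fires, +2 burnt)
Step 12: cell (2,1)='.' (+0 fires, +1 burnt)
  fire out at step 12

8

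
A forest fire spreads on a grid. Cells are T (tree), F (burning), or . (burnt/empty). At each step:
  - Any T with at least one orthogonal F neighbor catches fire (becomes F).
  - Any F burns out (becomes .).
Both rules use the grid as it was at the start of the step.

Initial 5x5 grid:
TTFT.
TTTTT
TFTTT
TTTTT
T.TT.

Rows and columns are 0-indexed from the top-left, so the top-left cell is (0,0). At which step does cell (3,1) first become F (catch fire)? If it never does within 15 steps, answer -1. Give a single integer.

Step 1: cell (3,1)='F' (+7 fires, +2 burnt)
  -> target ignites at step 1
Step 2: cell (3,1)='.' (+6 fires, +7 burnt)
Step 3: cell (3,1)='.' (+5 fires, +6 burnt)
Step 4: cell (3,1)='.' (+2 fires, +5 burnt)
Step 5: cell (3,1)='.' (+0 fires, +2 burnt)
  fire out at step 5

1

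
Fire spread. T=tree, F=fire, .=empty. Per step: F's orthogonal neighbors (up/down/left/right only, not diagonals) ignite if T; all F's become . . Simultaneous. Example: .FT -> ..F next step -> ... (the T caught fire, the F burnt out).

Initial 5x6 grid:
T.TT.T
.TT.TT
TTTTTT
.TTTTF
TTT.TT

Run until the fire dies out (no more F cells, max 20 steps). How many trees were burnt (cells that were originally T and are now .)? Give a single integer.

Answer: 22

Derivation:
Step 1: +3 fires, +1 burnt (F count now 3)
Step 2: +4 fires, +3 burnt (F count now 4)
Step 3: +4 fires, +4 burnt (F count now 4)
Step 4: +3 fires, +4 burnt (F count now 3)
Step 5: +3 fires, +3 burnt (F count now 3)
Step 6: +4 fires, +3 burnt (F count now 4)
Step 7: +1 fires, +4 burnt (F count now 1)
Step 8: +0 fires, +1 burnt (F count now 0)
Fire out after step 8
Initially T: 23, now '.': 29
Total burnt (originally-T cells now '.'): 22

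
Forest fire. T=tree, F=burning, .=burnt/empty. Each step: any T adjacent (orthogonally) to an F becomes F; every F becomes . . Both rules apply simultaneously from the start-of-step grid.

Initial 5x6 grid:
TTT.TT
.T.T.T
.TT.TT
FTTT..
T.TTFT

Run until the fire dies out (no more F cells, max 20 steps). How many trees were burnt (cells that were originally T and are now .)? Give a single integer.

Step 1: +4 fires, +2 burnt (F count now 4)
Step 2: +4 fires, +4 burnt (F count now 4)
Step 3: +2 fires, +4 burnt (F count now 2)
Step 4: +1 fires, +2 burnt (F count now 1)
Step 5: +2 fires, +1 burnt (F count now 2)
Step 6: +0 fires, +2 burnt (F count now 0)
Fire out after step 6
Initially T: 19, now '.': 24
Total burnt (originally-T cells now '.'): 13

Answer: 13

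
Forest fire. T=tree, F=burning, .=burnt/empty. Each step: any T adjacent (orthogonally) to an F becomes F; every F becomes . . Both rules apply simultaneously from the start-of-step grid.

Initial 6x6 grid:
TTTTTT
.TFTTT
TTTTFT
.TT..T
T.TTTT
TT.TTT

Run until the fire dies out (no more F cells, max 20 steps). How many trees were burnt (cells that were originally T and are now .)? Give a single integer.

Answer: 25

Derivation:
Step 1: +7 fires, +2 burnt (F count now 7)
Step 2: +7 fires, +7 burnt (F count now 7)
Step 3: +6 fires, +7 burnt (F count now 6)
Step 4: +3 fires, +6 burnt (F count now 3)
Step 5: +2 fires, +3 burnt (F count now 2)
Step 6: +0 fires, +2 burnt (F count now 0)
Fire out after step 6
Initially T: 28, now '.': 33
Total burnt (originally-T cells now '.'): 25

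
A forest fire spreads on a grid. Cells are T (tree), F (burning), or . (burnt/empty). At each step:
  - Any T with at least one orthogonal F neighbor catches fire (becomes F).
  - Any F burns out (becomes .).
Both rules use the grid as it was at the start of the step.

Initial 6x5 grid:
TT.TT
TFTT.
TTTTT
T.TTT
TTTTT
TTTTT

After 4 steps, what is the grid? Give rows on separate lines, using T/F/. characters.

Step 1: 4 trees catch fire, 1 burn out
  TF.TT
  F.FT.
  TFTTT
  T.TTT
  TTTTT
  TTTTT
Step 2: 4 trees catch fire, 4 burn out
  F..TT
  ...F.
  F.FTT
  T.TTT
  TTTTT
  TTTTT
Step 3: 4 trees catch fire, 4 burn out
  ...FT
  .....
  ...FT
  F.FTT
  TTTTT
  TTTTT
Step 4: 5 trees catch fire, 4 burn out
  ....F
  .....
  ....F
  ...FT
  FTFTT
  TTTTT

....F
.....
....F
...FT
FTFTT
TTTTT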